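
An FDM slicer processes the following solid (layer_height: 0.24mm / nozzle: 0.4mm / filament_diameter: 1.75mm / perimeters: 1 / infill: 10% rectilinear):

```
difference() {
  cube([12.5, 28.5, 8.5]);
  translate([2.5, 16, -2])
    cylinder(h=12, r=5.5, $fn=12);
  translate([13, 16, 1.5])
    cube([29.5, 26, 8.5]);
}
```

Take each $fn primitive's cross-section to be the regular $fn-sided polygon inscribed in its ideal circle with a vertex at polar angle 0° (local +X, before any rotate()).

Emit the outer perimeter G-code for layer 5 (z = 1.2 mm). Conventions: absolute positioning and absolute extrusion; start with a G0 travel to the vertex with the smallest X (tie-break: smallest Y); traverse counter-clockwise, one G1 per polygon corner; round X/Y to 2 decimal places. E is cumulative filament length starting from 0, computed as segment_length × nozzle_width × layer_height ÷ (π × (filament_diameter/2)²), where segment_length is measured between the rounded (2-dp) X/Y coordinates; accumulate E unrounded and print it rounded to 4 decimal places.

At z = 1.2 mm: the cube (footprint 12.5×28.5) is included at this height; the r=5.5 cylinder at (2.5, 16) contributes a regular 12-gon of circumradius 5.5; the cube at (13, 16) does not reach this height (z outside [1.5, 10]); Subtracting the remaining from the first: starting from the 12.5×28.5 cube, the r=5.5 cylinder at (2.5, 16) partially overlaps it — only the 71.20 mm² overlap (of its 90.75 mm²) is removed, clipping the outline — 1 connected region. The outline is a single polygon with 13 vertices. Extrusion per mm of travel: 0.4 × 0.24 / (π × 0.875²) = 0.039912. Accumulating E over each segment gives final E = 3.7754.

G0 X0.00 Y0.00 Z1.20
G1 X12.50 Y0.00 E0.4989
G1 X12.50 Y28.50 E1.6364
G1 X0.00 Y28.50 E2.1353
G1 X0.00 Y20.83 E2.4414
G1 X2.50 Y21.50 E2.5447
G1 X5.25 Y20.76 E2.6584
G1 X7.26 Y18.75 E2.7718
G1 X8.00 Y16.00 E2.8855
G1 X7.26 Y13.25 E2.9992
G1 X5.25 Y11.24 E3.1126
G1 X2.50 Y10.50 E3.2263
G1 X0.00 Y11.17 E3.3296
G1 X0.00 Y0.00 E3.7754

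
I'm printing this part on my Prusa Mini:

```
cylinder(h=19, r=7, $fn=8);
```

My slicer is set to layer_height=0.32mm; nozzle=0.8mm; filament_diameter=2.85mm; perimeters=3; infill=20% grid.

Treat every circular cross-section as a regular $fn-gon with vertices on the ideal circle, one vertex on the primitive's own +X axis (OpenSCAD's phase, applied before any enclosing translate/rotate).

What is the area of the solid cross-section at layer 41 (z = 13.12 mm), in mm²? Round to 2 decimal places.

138.59 mm²

At z = 13.12 mm: the cylinder: section is a regular 8-gon, circumradius r=7 (area = (8/2)·7.000²·sin(360°/8) = 138.59 mm²). Overall, the cross-section is a single solid region. Net area = 138.59 mm².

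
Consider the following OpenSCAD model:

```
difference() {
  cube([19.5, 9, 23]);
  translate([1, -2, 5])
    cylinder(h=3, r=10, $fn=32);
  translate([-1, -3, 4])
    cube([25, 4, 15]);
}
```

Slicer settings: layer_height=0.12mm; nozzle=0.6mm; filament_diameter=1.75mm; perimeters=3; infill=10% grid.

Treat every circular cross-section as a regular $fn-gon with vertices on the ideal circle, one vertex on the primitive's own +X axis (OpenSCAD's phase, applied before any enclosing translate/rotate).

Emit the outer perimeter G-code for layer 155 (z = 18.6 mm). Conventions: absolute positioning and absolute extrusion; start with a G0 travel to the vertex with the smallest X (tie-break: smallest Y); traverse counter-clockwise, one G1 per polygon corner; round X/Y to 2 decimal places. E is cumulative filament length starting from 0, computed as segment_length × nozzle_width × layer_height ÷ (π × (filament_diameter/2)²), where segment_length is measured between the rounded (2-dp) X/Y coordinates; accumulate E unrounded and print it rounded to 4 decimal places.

G0 X0.00 Y1.00 Z18.60
G1 X19.50 Y1.00 E0.5837
G1 X19.50 Y9.00 E0.8232
G1 X0.00 Y9.00 E1.4069
G1 X0.00 Y1.00 E1.6464

At z = 18.6 mm: the cube is present — its section is the full 19.5×9 rectangle; the cylinder at (1, -2) is absent (z outside [5, 8]); the cube at (-1, -3) (footprint 25×4) is included at this height; Taking the first minus the rest: starting from the 19.5×9 cube, the 25×4 cube at (-1, -3) partially overlaps it — only the 19.50 mm² overlap (of its 100.00 mm²) is removed, clipping the outline — 1 connected region. The outline is a single polygon with 4 vertices. Extrusion per mm of travel: 0.6 × 0.12 / (π × 0.875²) = 0.029934. Accumulating E over each segment gives final E = 1.6464.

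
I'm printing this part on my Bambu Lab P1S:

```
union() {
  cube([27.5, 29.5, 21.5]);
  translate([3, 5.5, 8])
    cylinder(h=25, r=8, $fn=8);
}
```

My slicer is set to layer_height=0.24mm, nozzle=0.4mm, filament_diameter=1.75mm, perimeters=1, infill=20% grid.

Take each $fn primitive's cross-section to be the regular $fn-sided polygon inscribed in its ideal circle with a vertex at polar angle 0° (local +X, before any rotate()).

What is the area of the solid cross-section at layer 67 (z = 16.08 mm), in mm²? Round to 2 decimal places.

At z = 16.08 mm: the 27.5×29.5 cube contributes its full rectangle (area 811.25 mm²); the r=8 cylinder at (3, 5.5) gives a regular 8-gon of circumradius 8 (constant along its height) (area = (8/2)·8.000²·sin(360°/8) = 181.02 mm²); Combining (union): the regions partially overlap — summed areas 992.27 mm² minus the doubly-counted overlap 121.63 mm² gives 870.64 mm² — area = 870.64 mm². Overall, the cross-section is a single solid region. Net area = 870.64 mm².

870.64 mm²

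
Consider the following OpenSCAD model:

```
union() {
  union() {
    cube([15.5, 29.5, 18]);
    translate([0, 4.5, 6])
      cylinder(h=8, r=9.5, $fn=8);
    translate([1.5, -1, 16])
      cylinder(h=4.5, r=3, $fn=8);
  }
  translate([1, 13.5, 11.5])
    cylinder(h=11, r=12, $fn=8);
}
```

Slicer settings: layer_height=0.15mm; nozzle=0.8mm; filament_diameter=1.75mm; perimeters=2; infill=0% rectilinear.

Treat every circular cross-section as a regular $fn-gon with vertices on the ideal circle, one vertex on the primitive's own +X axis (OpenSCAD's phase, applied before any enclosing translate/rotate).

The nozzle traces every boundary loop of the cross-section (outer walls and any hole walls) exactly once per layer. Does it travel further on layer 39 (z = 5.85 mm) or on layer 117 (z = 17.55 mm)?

layer 117 (z = 17.55 mm)

Layer 39 (z = 5.85): the cube (footprint 15.5×29.5) is included at this height (perimeter 90.00 mm); the cylinder at (0, 4.5) is not intersected at this z (z outside [6, 14]); the cylinder at (1.5, -1) does not reach this height (z outside [16, 20.5]); Merging all regions: only the 15.5×29.5 cube is present, so the union is just that shape — boundary = 90.00 mm; the cylinder at (1, 13.5) does not reach this height (z outside [11.5, 22.5]); Combining (union): only the result so far is present, so the union is just that shape — boundary = 90.00 mm. So its perimeter = 90.00 mm. Layer 117 (z = 17.55): the 15.5×29.5 cube contributes its full rectangle (perimeter 90.00 mm); the cylinder at (0, 4.5) is absent (z outside [6, 14]); the cylinder at (1.5, -1): section is a regular 8-gon, circumradius r=3 (perimeter = 2·8·3.000·sin(180°/8) = 18.37 mm); Combining (union): the regions partially overlap (shared area 6.11 mm²), so the edge portions inside another operand are dropped and the merged outline is re-measured after clipping — boundary = 97.77 mm; the cylinder at (1, 13.5): section is a regular 8-gon, circumradius r=12 (perimeter = 2·8·12.000·sin(180°/8) = 73.48 mm); Combining (union): the regions partially overlap (shared area 227.23 mm²), so the edge portions inside another operand are dropped and the merged outline is re-measured after clipping — boundary = 109.17 mm. So its perimeter = 109.17 mm. Layer 117 is larger (109.17 vs 90.00 mm).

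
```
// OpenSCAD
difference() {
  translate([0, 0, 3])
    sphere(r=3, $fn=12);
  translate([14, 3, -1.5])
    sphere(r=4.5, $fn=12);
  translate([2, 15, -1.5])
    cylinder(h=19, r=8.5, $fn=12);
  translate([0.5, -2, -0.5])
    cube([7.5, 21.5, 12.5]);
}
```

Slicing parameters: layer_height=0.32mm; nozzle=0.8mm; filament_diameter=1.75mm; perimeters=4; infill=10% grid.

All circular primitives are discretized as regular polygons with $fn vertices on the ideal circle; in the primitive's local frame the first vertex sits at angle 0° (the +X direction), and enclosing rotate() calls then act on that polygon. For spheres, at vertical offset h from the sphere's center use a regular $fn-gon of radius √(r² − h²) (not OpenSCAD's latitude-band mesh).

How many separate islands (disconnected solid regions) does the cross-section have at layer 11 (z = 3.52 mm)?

1

At z = 3.52 mm: the sphere: section is a regular 12-gon, circumradius = √(r²−h²) = √(3²−0.52²) = 2.955; the sphere at (14, 3) is absent (|z−center|=5.020 > r=4.5); the cylinder at (2, 15): section is a regular 12-gon, circumradius r=8.5; the cube at (0.5, -2) (footprint 7.5×21.5) is included at this height; Taking the first minus the rest: starting from the r=3 sphere, the r=8.5 cylinder at (2, 15) misses the remaining region (no effect); the 7.5×21.5 cube at (0.5, -2) partially overlaps it — only the 9.38 mm² overlap (of its 161.25 mm²) is removed, clipping the outline — 1 connected region. Overall, the cross-section is a single solid region. Island count = 1.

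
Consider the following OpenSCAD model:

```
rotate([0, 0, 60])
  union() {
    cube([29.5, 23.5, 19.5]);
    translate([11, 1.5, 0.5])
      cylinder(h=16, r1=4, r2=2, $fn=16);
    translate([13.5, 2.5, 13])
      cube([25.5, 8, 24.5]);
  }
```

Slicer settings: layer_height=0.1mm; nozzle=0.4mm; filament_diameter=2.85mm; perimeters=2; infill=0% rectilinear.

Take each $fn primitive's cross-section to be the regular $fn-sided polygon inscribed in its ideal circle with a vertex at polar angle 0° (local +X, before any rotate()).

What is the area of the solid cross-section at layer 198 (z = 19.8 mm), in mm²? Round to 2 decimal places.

204.00 mm²

At z = 19.8 mm: the cube is absent (z outside [0, 19.5]); the cone at (11, 1.5) is absent (z outside [0.5, 16.5]); the 25.5×8 cube at (13.5, 2.5) contributes its full rectangle (area 204.00 mm²); Taking the union: only the 25.5×8 cube at (13.5, 2.5) is present, so the union is just that shape — area = 204.00 mm²; (whole slice rotated 60° about Z — lengths, areas and connectivity unchanged). Overall, the cross-section is a single solid region. Net area = 204.00 mm².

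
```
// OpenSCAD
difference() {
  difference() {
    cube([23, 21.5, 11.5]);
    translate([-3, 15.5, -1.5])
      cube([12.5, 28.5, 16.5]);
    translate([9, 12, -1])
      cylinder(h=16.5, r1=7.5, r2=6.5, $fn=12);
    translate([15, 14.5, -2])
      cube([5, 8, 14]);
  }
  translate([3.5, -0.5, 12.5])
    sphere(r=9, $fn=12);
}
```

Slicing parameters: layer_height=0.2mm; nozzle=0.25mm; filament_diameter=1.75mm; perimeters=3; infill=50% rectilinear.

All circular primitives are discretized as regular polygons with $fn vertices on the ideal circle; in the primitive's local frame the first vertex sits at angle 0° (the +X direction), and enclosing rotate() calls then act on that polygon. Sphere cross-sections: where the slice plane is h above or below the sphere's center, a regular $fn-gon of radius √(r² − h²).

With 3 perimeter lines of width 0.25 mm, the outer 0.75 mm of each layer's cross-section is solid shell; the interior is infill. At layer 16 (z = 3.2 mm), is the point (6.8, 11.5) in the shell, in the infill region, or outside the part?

At z = 3.2 mm: the cube (footprint 23×21.5) is included at this height; the cube at (-3, 15.5) is present — its section is the full 12.5×28.5 rectangle; the cone at (9, 12) (r1=7.5→r2=6.5) has section circumradius 7.245 here — a regular 12-gon; the cube at (15, 14.5) (footprint 5×8) is included at this height; Taking the first minus the rest: starting from the 23×21.5 cube, the 12.5×28.5 cube at (-3, 15.5) partially overlaps it — only the 57.00 mm² overlap (of its 356.25 mm²) is removed, clipping the outline; the cone at (9, 12) partially overlaps it — only the 140.00 mm² overlap (of its 157.49 mm²) is removed, clipping the outline; the 5×8 cube at (15, 14.5) partially overlaps it — only the 34.48 mm² overlap (of its 40.00 mm²) is removed, clipping the outline — 2 connected regions; the sphere at (3.5, -0.5) is not intersected at this z (|z−center|=9.300 > r=9); After the difference (first − rest): none of the subtracted shapes is present at this height, so that combined region is unchanged — 2 connected regions. Overall, the cross-section has 2 separate islands. The nearest boundary edge runs (1.75, 12.00)→(2.73, 8.38); distance from the point to it = 4.74 mm. The point is not inside any of the regions above, so it lies outside the cross-section (4.74 mm from the nearest boundary).

outside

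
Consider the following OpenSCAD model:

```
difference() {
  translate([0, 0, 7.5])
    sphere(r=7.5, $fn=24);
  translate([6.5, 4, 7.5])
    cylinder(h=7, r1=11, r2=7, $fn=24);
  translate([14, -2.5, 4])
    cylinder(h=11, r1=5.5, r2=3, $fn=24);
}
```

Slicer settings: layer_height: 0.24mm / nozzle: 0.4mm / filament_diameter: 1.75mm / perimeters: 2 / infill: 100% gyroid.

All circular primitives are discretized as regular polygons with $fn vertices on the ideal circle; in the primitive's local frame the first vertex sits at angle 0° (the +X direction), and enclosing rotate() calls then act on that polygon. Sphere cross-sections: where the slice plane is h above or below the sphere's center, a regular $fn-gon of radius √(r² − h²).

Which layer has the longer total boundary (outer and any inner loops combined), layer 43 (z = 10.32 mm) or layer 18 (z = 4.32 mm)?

layer 18 (z = 4.32 mm)

Layer 43 (z = 10.32): the r=7.5 sphere contributes a regular 24-gon of circumradius √(7.5²−2.82²) = 6.950 (perimeter = 2·24·6.950·sin(180°/24) = 43.54 mm); the cone at (6.5, 4): at t=0.403 of its height the radius interpolates to r₁+(r₂−r₁)t = 9.389, giving a regular 24-gon of that circumradius (perimeter = 2·24·9.389·sin(180°/24) = 58.82 mm); the cone at (14, -2.5) (r1=5.5→r2=3) has section circumradius 4.064 here — a regular 24-gon (perimeter = 2·24·4.064·sin(180°/24) = 25.46 mm); After the difference (first − rest): starting from the r=7.5 sphere, the cone at (6.5, 4) partially overlaps it — only the 85.65 mm² overlap (of its 273.76 mm²) is removed, clipping the outline; the cone at (14, -2.5) misses the remaining region (no effect) — boundary = 39.41 mm. So its perimeter = 39.41 mm. Layer 18 (z = 4.32): the r=7.5 sphere slices to a regular 24-gon of circumradius 6.792 (√(r²−h²) with h=3.18 from center) (perimeter = 2·24·6.792·sin(180°/24) = 42.56 mm); the cone at (6.5, 4) is absent (z outside [7.5, 14.5]); the cone at (14, -2.5) contributes a regular 24-gon of circumradius 5.427 (interpolated between r1=5.5 and r2=3 at t=0.029) (perimeter = 2·24·5.427·sin(180°/24) = 34.00 mm); Subtracting the remaining from the first: starting from the r=7.5 sphere, the cone at (14, -2.5) misses the remaining region (no effect) — boundary = 42.56 mm. So its perimeter = 42.56 mm. Layer 18 is larger (42.56 vs 39.41 mm).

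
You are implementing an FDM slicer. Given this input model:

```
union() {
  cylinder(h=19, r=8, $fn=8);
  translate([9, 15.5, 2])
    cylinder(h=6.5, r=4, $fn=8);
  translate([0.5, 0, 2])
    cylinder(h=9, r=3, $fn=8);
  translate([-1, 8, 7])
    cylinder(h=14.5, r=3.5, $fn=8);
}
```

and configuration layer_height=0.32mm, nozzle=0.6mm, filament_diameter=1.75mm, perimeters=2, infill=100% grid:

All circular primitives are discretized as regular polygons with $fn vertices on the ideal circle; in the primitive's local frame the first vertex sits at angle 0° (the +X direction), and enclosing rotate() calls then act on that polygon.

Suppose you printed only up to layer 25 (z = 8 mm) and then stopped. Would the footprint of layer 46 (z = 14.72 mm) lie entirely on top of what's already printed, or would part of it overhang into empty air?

Compare the two slices. At z = 8: the r=8 cylinder contributes a regular 8-gon of circumradius 8 (area = (8/2)·8.000²·sin(360°/8) = 181.02 mm²); the r=4 cylinder at (9, 15.5) gives a regular 8-gon of circumradius 4 (constant along its height) (area = (8/2)·4.000²·sin(360°/8) = 45.25 mm²); the r=3 cylinder at (0.5, 0) gives a regular 8-gon of circumradius 3 (constant along its height) (area = (8/2)·3.000²·sin(360°/8) = 25.46 mm²); the cylinder at (-1, 8): section is a regular 8-gon, circumradius r=3.5 (area = (8/2)·3.500²·sin(360°/8) = 34.65 mm²); Combining (union): the regions partially overlap — summed areas 286.38 mm² minus the doubly-counted overlap 38.10 mm² gives 248.28 mm² — area = 248.28 mm². At z = 14.72: the cylinder: section is a regular 8-gon, circumradius r=8 (area = (8/2)·8.000²·sin(360°/8) = 181.02 mm²); the cylinder at (9, 15.5) is absent (z outside [2, 8.5]); the cylinder at (0.5, 0) does not reach this height (z outside [2, 11]); the r=3.5 cylinder at (-1, 8) contributes a regular 8-gon of circumradius 3.5 (area = (8/2)·3.500²·sin(360°/8) = 34.65 mm²); Combining (union): the regions partially overlap — summed areas 215.67 mm² minus the doubly-counted overlap 12.64 mm² gives 203.03 mm² — area = 203.03 mm². Checking containment: the cross-section at z = 14.72 is a subset of the cross-section at z = 8.

entirely on top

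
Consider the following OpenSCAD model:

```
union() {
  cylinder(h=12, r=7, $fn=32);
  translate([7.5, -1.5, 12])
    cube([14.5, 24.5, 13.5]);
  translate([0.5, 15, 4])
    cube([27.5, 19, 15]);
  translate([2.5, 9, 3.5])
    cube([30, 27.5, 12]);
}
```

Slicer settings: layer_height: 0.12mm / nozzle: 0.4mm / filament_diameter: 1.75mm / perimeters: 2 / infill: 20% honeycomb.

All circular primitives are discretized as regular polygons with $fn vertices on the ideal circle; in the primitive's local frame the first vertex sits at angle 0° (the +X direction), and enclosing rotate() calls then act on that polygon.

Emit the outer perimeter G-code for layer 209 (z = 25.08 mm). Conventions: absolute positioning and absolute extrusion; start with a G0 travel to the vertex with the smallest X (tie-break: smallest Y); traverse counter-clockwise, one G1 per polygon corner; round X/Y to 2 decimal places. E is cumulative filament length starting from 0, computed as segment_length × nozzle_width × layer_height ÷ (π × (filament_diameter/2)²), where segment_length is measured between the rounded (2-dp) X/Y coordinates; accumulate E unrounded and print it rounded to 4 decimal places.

At z = 25.08 mm: the cylinder is not intersected at this z (z outside [0, 12]); the 14.5×24.5 cube at (7.5, -1.5) contributes its full rectangle; the cube at (0.5, 15) is not intersected at this z (z outside [4, 19]); the cube at (2.5, 9) is not intersected at this z (z outside [3.5, 15.5]); Merging all regions: only the 14.5×24.5 cube at (7.5, -1.5) is present, so the union is just that shape — 1 connected region. The outline is a single polygon with 4 vertices. Extrusion per mm of travel: 0.4 × 0.12 / (π × 0.875²) = 0.019956. Accumulating E over each segment gives final E = 1.5566.

G0 X7.50 Y-1.50 Z25.08
G1 X22.00 Y-1.50 E0.2894
G1 X22.00 Y23.00 E0.7783
G1 X7.50 Y23.00 E1.0677
G1 X7.50 Y-1.50 E1.5566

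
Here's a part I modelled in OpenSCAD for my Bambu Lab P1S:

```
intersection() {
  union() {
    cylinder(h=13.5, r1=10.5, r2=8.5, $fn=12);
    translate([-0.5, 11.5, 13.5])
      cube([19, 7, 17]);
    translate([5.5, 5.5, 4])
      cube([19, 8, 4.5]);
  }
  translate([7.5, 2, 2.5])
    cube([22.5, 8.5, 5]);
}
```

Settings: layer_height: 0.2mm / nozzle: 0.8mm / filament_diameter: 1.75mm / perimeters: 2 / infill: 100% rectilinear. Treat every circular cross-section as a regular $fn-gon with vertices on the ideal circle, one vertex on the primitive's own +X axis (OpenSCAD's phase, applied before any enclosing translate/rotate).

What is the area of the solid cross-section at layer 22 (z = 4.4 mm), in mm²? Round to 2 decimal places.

At z = 4.4 mm: the cone (r1=10.5→r2=8.5) has section circumradius 9.848 here — a regular 12-gon (area = (12/2)·9.848²·sin(360°/12) = 290.96 mm²); the cube at (-0.5, 11.5) does not reach this height (z outside [13.5, 30.5]); the 19×8 cube at (5.5, 5.5) contributes its full rectangle (area 152.00 mm²); Merging all regions: the regions partially overlap — summed areas 442.96 mm² minus the doubly-counted overlap 3.01 mm² gives 439.95 mm² — area = 439.95 mm²; the cube at (7.5, 2) (footprint 22.5×8.5) is included at this height (area 191.25 mm²); Taking the intersection: the 22.5×8.5 cube at (7.5, 2) partially overlaps the result so far; clipping to the common part keeps 89.58 mm² — area = 89.58 mm². Overall, the cross-section is a single solid region. Net area = 89.58 mm².

89.58 mm²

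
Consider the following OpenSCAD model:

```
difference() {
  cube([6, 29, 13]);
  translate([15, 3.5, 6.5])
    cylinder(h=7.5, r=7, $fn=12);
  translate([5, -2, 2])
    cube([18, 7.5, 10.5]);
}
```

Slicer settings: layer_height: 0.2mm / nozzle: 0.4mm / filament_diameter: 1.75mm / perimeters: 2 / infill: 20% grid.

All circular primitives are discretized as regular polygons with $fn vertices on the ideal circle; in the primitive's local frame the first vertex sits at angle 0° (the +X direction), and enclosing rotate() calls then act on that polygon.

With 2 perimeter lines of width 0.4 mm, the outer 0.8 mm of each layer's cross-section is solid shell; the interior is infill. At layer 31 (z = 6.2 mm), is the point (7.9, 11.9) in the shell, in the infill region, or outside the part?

At z = 6.2 mm: the cube (footprint 6×29) is included at this height; the cylinder at (15, 3.5) does not reach this height (z outside [6.5, 14]); the cube at (5, -2) (footprint 18×7.5) is included at this height; Subtracting the remaining from the first: starting from the 6×29 cube, the 18×7.5 cube at (5, -2) partially overlaps it — only the 5.50 mm² overlap (of its 135.00 mm²) is removed, clipping the outline — 1 connected region. Overall, the cross-section is a single solid region. The nearest boundary edge runs (6.00, 29.00)→(6.00, 5.50); distance from the point to it = 1.90 mm. The point is not inside any of the regions above, so it lies outside the cross-section (1.90 mm from the nearest boundary).

outside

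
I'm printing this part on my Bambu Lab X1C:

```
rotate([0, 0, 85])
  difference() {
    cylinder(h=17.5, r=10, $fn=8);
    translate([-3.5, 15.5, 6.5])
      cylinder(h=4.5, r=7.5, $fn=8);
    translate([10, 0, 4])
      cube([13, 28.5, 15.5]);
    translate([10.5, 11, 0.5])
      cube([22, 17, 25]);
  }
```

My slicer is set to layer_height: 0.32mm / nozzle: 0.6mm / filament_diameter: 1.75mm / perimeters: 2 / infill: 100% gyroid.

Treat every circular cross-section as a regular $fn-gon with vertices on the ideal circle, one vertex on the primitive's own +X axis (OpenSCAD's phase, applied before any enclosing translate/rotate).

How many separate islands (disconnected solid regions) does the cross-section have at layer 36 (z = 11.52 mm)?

At z = 11.52 mm: the r=10 cylinder contributes a regular 8-gon of circumradius 10; the cylinder at (-3.5, 15.5) is absent (z outside [6.5, 11]); the 13×28.5 cube at (10, 0) contributes its full rectangle; the 22×17 cube at (10.5, 11) contributes its full rectangle; Subtracting the remaining from the first: starting from the r=10 cylinder, the 13×28.5 cube at (10, 0) misses the remaining region (no effect); the 22×17 cube at (10.5, 11) misses the remaining region (no effect) — 1 connected region; (rotated 85° about Z; rotation is an isometry so areas/perimeters/island counts are preserved). Overall, the cross-section is a single solid region. Island count = 1.

1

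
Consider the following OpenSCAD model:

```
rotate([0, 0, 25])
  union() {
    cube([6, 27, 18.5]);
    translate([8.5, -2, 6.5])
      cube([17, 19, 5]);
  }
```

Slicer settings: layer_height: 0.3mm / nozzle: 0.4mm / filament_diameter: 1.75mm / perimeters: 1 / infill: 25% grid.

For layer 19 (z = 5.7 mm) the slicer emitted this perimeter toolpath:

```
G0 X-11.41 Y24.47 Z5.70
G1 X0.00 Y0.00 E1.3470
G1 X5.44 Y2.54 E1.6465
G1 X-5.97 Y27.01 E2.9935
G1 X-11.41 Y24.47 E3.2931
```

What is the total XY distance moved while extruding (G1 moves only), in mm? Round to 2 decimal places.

Sum the Euclidean lengths of each G1 segment: total = 66.01 mm.

66.01 mm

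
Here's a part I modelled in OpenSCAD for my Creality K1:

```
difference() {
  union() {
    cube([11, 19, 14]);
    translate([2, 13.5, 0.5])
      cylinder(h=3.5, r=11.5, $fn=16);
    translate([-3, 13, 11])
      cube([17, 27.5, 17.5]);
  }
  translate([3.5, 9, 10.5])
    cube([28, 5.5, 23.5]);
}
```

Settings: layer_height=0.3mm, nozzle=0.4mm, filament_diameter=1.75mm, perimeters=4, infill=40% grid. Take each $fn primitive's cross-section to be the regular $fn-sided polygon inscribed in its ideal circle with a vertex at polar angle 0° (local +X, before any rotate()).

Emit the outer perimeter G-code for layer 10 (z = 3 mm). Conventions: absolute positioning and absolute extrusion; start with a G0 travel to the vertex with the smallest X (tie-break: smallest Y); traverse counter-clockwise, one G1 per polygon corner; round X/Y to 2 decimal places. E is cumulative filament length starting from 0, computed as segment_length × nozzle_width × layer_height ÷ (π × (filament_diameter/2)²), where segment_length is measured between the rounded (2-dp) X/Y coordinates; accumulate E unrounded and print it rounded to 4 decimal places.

G0 X-9.50 Y13.50 Z3.00
G1 X-8.62 Y9.10 E0.2239
G1 X-6.13 Y5.37 E0.4476
G1 X-2.40 Y2.88 E0.6714
G1 X0.00 Y2.40 E0.7935
G1 X0.00 Y0.00 E0.9132
G1 X11.00 Y0.00 E1.4620
G1 X11.00 Y6.67 E1.7948
G1 X12.62 Y9.10 E1.9405
G1 X13.50 Y13.50 E2.1643
G1 X12.62 Y17.90 E2.3882
G1 X10.13 Y21.63 E2.6119
G1 X6.40 Y24.12 E2.8357
G1 X2.00 Y25.00 E3.0595
G1 X-2.40 Y24.12 E3.2834
G1 X-6.13 Y21.63 E3.5072
G1 X-8.62 Y17.90 E3.7309
G1 X-9.50 Y13.50 E3.9548

At z = 3 mm: the cube is present — its section is the full 11×19 rectangle; the cylinder at (2, 13.5): section is a regular 16-gon, circumradius r=11.5; the cube at (-3, 13) is absent (z outside [11, 28.5]); Taking the union: the regions partially overlap (shared area 173.27 mm²), so overlapping operands fuse into one piece — 1 connected region; the cube at (3.5, 9) does not reach this height (z outside [10.5, 34]); After the difference (first − rest): none of the subtracted shapes is present at this height, so that combined region is unchanged — 1 connected region. The outline is a single polygon with 17 vertices. Extrusion per mm of travel: 0.4 × 0.3 / (π × 0.875²) = 0.049890. Accumulating E over each segment gives final E = 3.9548.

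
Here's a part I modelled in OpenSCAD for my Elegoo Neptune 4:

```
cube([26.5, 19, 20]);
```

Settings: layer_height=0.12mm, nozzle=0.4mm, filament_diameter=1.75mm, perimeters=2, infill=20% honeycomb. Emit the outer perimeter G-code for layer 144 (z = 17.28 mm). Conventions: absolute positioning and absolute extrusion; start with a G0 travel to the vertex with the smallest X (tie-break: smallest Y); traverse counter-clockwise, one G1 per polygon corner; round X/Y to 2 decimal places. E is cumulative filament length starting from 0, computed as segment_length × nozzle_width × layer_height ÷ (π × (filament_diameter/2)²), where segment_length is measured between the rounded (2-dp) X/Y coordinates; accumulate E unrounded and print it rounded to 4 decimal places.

At z = 17.28 mm: the cube (footprint 26.5×19) is included at this height. The outline is a single polygon with 4 vertices. Extrusion per mm of travel: 0.4 × 0.12 / (π × 0.875²) = 0.019956. Accumulating E over each segment gives final E = 1.8160.

G0 X0.00 Y0.00 Z17.28
G1 X26.50 Y0.00 E0.5288
G1 X26.50 Y19.00 E0.9080
G1 X0.00 Y19.00 E1.4368
G1 X0.00 Y0.00 E1.8160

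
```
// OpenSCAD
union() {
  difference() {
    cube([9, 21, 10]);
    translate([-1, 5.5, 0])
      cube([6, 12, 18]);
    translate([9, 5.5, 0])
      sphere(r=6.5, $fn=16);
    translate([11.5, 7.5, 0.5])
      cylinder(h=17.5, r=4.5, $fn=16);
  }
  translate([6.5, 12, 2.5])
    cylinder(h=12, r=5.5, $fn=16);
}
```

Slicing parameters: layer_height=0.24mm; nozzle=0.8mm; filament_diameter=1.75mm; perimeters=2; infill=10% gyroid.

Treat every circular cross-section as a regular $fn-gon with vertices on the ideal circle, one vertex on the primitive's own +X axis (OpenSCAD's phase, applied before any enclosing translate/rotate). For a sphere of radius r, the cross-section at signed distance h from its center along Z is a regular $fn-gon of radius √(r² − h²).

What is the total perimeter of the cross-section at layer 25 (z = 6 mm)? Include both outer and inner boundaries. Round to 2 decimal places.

At z = 6 mm: the 9×21 cube contributes its full rectangle (perimeter 60.00 mm); the 6×12 cube at (-1, 5.5) contributes its full rectangle (perimeter 36.00 mm); the r=6.5 sphere at (9, 5.5) slices to a regular 16-gon of circumradius 2.500 (√(r²−h²) with h=6 from center) (perimeter = 2·16·2.500·sin(180°/16) = 15.61 mm); the r=4.5 cylinder at (11.5, 7.5) gives a regular 16-gon of circumradius 4.5 (constant along its height) (perimeter = 2·16·4.500·sin(180°/16) = 28.09 mm); After the difference (first − rest): starting from the 9×21 cube, the 6×12 cube at (-1, 5.5) partially overlaps it — only the 60.00 mm² overlap (of its 72.00 mm²) is removed, clipping the outline; the r=6.5 sphere at (9, 5.5) partially overlaps it — only the 9.57 mm² overlap (of its 19.13 mm²) is removed, clipping the outline; the r=4.5 cylinder at (11.5, 7.5) partially overlaps it — only the 4.66 mm² overlap (of its 61.99 mm²) is removed, clipping the outline — boundary = 72.24 mm; the r=5.5 cylinder at (6.5, 12) gives a regular 16-gon of circumradius 5.5 (constant along its height) (perimeter = 2·16·5.500·sin(180°/16) = 34.34 mm); Taking the union: the regions partially overlap (shared area 35.84 mm²), so the edge portions inside another operand are dropped and the merged outline is re-measured after clipping — boundary = 79.17 mm. Overall, the cross-section is a single solid region. Total boundary length (outer) = 79.17 mm.

79.17 mm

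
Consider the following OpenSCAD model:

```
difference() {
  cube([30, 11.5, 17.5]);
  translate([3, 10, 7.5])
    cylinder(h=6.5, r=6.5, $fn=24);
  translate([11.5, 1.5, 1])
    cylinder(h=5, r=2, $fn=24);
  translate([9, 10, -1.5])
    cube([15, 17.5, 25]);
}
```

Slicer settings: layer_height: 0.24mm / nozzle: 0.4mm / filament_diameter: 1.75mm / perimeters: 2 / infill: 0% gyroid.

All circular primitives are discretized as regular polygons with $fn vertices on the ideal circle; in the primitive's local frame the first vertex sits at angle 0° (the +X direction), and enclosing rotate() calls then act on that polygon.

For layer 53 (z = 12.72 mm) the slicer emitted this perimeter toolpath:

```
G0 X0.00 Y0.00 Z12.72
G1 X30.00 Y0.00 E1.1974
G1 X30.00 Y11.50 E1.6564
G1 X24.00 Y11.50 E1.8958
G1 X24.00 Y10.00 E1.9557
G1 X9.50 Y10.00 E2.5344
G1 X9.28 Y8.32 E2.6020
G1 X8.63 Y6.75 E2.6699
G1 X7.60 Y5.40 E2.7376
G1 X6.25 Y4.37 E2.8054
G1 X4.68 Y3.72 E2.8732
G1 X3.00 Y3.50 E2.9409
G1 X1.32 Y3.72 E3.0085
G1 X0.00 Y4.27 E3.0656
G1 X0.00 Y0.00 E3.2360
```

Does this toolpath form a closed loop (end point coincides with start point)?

yes

Start point (G0): (0.00, 0.00). End point (last G1): the path returns to the start — closed.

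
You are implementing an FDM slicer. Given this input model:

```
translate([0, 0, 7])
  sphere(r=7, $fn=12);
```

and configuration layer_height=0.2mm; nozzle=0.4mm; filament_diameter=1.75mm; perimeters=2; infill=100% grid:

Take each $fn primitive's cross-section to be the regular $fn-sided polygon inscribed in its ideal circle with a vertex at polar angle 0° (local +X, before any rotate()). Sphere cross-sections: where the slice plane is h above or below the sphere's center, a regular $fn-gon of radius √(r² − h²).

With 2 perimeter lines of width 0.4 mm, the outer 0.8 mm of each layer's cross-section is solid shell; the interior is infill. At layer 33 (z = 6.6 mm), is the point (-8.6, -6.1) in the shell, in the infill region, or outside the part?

outside

At z = 6.6 mm: the r=7 sphere slices to a regular 12-gon of circumradius 6.989 (√(r²−h²) with h=0.4 from center). Overall, the cross-section is a single solid region. The nearest boundary edge runs (-6.05, -3.49)→(-3.49, -6.05); distance from the point to it = 3.64 mm. The point is not inside any of the regions above, so it lies outside the cross-section (3.64 mm from the nearest boundary).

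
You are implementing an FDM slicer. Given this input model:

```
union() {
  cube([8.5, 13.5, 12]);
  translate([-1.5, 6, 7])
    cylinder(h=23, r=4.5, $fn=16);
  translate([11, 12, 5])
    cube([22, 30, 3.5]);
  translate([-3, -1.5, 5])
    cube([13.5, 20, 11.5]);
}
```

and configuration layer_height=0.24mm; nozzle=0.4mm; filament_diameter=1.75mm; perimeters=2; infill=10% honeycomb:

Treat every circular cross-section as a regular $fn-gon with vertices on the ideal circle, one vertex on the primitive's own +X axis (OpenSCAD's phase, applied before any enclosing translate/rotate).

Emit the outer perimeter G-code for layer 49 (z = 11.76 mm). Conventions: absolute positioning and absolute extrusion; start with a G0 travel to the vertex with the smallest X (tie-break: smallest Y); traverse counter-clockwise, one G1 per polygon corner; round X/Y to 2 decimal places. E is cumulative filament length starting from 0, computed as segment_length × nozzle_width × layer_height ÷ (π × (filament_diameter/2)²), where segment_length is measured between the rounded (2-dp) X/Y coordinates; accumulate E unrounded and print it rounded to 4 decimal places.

At z = 11.76 mm: the cube is present — its section is the full 8.5×13.5 rectangle; the cylinder at (-1.5, 6): section is a regular 16-gon, circumradius r=4.5; the cube at (11, 12) is absent (z outside [5, 8.5]); the 13.5×20 cube at (-3, -1.5) contributes its full rectangle; Merging all regions: the regions partially overlap (shared area 158.80 mm²), so overlapping operands fuse into one piece — 1 connected region. The outline is a single polygon with 13 vertices. Extrusion per mm of travel: 0.4 × 0.24 / (π × 0.875²) = 0.039912. Accumulating E over each segment gives final E = 2.7774.

G0 X-6.00 Y6.00 Z11.76
G1 X-5.66 Y4.28 E0.0700
G1 X-4.68 Y2.82 E0.1402
G1 X-3.22 Y1.84 E0.2103
G1 X-3.00 Y1.80 E0.2193
G1 X-3.00 Y-1.50 E0.3510
G1 X10.50 Y-1.50 E0.8898
G1 X10.50 Y18.50 E1.6880
G1 X-3.00 Y18.50 E2.2268
G1 X-3.00 Y10.20 E2.5581
G1 X-3.22 Y10.16 E2.5670
G1 X-4.68 Y9.18 E2.6372
G1 X-5.66 Y7.72 E2.7074
G1 X-6.00 Y6.00 E2.7774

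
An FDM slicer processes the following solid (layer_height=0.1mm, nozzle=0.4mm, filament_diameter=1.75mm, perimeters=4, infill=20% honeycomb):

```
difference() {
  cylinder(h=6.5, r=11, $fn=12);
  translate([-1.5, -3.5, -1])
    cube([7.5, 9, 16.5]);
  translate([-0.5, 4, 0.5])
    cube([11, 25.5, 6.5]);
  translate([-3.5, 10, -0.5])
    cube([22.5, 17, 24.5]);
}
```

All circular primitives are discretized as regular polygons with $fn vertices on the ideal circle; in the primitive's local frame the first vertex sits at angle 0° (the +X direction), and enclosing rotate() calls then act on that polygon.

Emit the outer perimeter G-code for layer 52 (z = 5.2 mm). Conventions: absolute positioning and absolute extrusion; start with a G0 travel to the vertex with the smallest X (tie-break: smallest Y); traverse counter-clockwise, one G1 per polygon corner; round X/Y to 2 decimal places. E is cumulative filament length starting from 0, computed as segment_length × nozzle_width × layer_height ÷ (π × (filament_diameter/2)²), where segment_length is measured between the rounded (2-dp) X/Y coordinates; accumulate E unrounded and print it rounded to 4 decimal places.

G0 X-11.00 Y0.00 Z5.20
G1 X-9.53 Y-5.50 E0.0947
G1 X-5.50 Y-9.53 E0.1895
G1 X0.00 Y-11.00 E0.2841
G1 X5.50 Y-9.53 E0.3788
G1 X9.53 Y-5.50 E0.4736
G1 X11.00 Y0.00 E0.5683
G1 X9.93 Y4.00 E0.6371
G1 X6.00 Y4.00 E0.7025
G1 X6.00 Y-3.50 E0.8272
G1 X-1.50 Y-3.50 E0.9519
G1 X-1.50 Y5.50 E1.1016
G1 X-0.50 Y5.50 E1.1182
G1 X-0.50 Y10.00 E1.1931
G1 X-3.50 Y10.00 E1.2430
G1 X-3.50 Y10.06 E1.2440
G1 X-5.50 Y9.53 E1.2784
G1 X-9.53 Y5.50 E1.3731
G1 X-11.00 Y0.00 E1.4678

At z = 5.2 mm: the r=11 cylinder gives a regular 12-gon of circumradius 11 (constant along its height); the cube at (-1.5, -3.5) (footprint 7.5×9) is included at this height; the 11×25.5 cube at (-0.5, 4) contributes its full rectangle; the cube at (-3.5, 10) (footprint 22.5×17) is included at this height; Taking the first minus the rest: starting from the r=11 cylinder, the 7.5×9 cube at (-1.5, -3.5) lies wholly inside it (removes its full 67.50 mm² and its 33.00 mm outline becomes a hole wall); the 11×25.5 cube at (-0.5, 4) partially overlaps it — only the 42.61 mm² overlap (of its 280.50 mm²) is removed, clipping the outline; the 22.5×17 cube at (-3.5, 10) partially overlaps it — only the 1.39 mm² overlap (of its 382.50 mm²) is removed, clipping the outline — 1 connected region. The outline is a single polygon with 18 vertices. Extrusion per mm of travel: 0.4 × 0.1 / (π × 0.875²) = 0.016630. Accumulating E over each segment gives final E = 1.4678.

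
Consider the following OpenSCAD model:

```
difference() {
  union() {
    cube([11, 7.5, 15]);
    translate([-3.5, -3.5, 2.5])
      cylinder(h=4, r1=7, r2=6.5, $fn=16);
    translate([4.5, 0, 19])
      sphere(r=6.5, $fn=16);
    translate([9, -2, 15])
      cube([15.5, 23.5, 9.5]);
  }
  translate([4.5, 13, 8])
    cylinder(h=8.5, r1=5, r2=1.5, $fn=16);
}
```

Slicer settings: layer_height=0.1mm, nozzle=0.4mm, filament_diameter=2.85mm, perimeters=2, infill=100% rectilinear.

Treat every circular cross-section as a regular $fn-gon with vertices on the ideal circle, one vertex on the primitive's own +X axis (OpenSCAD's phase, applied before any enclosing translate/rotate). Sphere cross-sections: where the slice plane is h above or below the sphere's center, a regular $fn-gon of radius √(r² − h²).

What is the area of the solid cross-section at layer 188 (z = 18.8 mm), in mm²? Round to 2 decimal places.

483.84 mm²

At z = 18.8 mm: the cube is absent (z outside [0, 15]); the cone at (-3.5, -3.5) is not intersected at this z (z outside [2.5, 6.5]); the r=6.5 sphere at (4.5, 0) contributes a regular 16-gon of circumradius √(6.5²−0.2²) = 6.497 (area = (16/2)·6.497²·sin(360°/16) = 129.22 mm²); the cube at (9, -2) (footprint 15.5×23.5) is included at this height (area 364.25 mm²); Merging all regions: the regions partially overlap — summed areas 493.47 mm² minus the doubly-counted overlap 9.63 mm² gives 483.84 mm² — area = 483.84 mm²; the cone at (4.5, 13) is absent (z outside [8, 16.5]); After the difference (first − rest): none of the subtracted shapes is present at this height, so that combined region is unchanged — area = 483.84 mm². Overall, the cross-section is a single solid region. Net area = 483.84 mm².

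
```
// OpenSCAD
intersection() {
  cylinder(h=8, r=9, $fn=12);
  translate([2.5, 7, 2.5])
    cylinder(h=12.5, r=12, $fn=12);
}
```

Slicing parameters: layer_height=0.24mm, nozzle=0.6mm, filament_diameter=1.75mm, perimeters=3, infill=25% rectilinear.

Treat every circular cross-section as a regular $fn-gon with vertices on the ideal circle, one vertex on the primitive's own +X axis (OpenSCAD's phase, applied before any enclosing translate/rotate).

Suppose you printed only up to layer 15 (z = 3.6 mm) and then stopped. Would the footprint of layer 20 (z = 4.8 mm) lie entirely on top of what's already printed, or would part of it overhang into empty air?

entirely on top

Compare the two slices. At z = 3.6: the cylinder: section is a regular 12-gon, circumradius r=9 (area = (12/2)·9.000²·sin(360°/12) = 243.00 mm²); the r=12 cylinder at (2.5, 7) contributes a regular 12-gon of circumradius 12 (area = (12/2)·12.000²·sin(360°/12) = 432.00 mm²); Keeping only the common overlap: the r=12 cylinder at (2.5, 7) partially overlaps the r=9 cylinder; clipping to the common part keeps 175.61 mm² — area = 175.61 mm². At z = 4.8: the cylinder: section is a regular 12-gon, circumradius r=9 (area = (12/2)·9.000²·sin(360°/12) = 243.00 mm²); the cylinder at (2.5, 7): section is a regular 12-gon, circumradius r=12 (area = (12/2)·12.000²·sin(360°/12) = 432.00 mm²); Keeping only the common overlap: the r=12 cylinder at (2.5, 7) partially overlaps the r=9 cylinder; clipping to the common part keeps 175.61 mm² — area = 175.61 mm². Checking containment: the cross-section at z = 4.8 is a subset of the cross-section at z = 3.6.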